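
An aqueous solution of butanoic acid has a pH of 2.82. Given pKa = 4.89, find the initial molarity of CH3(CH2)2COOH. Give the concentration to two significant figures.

C₀ = 1.8 × 10^-1 M

[H+] = 10^(-2.82) = 1.51 × 10^-3 M = x
Ka = 10^(−4.89) = 1.29 × 10^-5
Ka = x²/(C₀ − x) ⇒ C₀ = x + x²/Ka
C₀ = 1.51 × 10^-3 + (1.51 × 10^-3)²/(1.29 × 10^-5) = 1.78 × 10^-1 M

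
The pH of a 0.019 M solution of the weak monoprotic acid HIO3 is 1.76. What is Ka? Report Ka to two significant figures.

Ka = 1.9 × 10^-1

[H+] = 10^(-1.76) = 1.74 × 10^-2 M
At equilibrium [HA] = 0.019 − 1.74 × 10^-2 = 1.60 × 10^-3 M
Ka = [H+][A-]/[HA] = (1.74 × 10^-2)² / 1.60 × 10^-3 = 1.9 × 10^-1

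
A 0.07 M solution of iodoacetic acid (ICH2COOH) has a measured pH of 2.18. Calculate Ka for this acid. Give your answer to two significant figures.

[H+] = 10^(-2.18) = 6.61 × 10^-3 M
At equilibrium [HA] = 0.07 − 6.61 × 10^-3 = 6.34 × 10^-2 M
Ka = [H+][A-]/[HA] = (6.61 × 10^-3)² / 6.34 × 10^-2 = 6.9 × 10^-4

Ka = 6.9 × 10^-4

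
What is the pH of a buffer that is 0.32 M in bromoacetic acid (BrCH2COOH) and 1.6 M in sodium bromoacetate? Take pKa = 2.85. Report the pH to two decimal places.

pH = pKa + log([A⁻]/[HA]) = 2.85 + log(1.6/0.32)
pH = 2.85 + (+0.699) = 3.55

pH = 3.55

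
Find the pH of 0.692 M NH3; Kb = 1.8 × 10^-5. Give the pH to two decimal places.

pH = 11.55

NH3 + H2O ⇌ NH4+ + OH-
Kb = [OH-]²/(0.692 − [OH-]) = 1.8 × 10^-5
Neglecting [OH-] in the denominator: [OH-] = √(1.8 × 10^-5 × 0.692) = 3.53 × 10^-3 M
([OH-]/C₀ = 0.51% < 5%, so the approximation holds.)
pOH = 2.45, so pH = 14.00 − pOH = 11.55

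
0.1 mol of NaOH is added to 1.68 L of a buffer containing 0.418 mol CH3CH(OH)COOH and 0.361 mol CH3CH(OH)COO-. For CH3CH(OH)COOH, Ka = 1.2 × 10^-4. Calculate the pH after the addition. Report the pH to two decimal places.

pH = 4.08

OH- converts CH3CH(OH)COOH to CH3CH(OH)COO-: CH3CH(OH)COOH → 0.318 mol, CH3CH(OH)COO- → 0.461 mol.
pKa = −log(1.2 × 10^-4) = 3.921
pH = pKa + log([A⁻]/[HA]) = 3.921 + log(0.461/0.318) = 3.921 +0.161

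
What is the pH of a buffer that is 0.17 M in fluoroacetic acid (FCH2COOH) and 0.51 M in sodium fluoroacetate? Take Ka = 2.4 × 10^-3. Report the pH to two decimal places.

pKa = −log(2.4 × 10^-3) = 2.620
pH = pKa + log([A⁻]/[HA]) = 2.620 + log(0.51/0.17)
pH = 2.620 + (+0.477) = 3.10

pH = 3.10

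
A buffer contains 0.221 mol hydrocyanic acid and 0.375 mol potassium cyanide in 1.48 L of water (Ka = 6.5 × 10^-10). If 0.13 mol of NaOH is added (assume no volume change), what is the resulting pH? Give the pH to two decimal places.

pH = 9.93

After neutralization: n(HCN) = 0.091 mol, n(CN-) = 0.505 mol.
pKa = −log(6.5 × 10^-10) = 9.187
Henderson–Hasselbalch with mole ratio 0.505/0.091: pH = 9.187 + (+0.744)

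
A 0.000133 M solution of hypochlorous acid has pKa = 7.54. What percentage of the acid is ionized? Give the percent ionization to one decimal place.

1.5%

HOCl ⇌ OCl- + H+; let x = [H+] at equilibrium.
Ka = 10^(−7.54) = 2.88 × 10^-8
x ≈ √(Ka·C₀) = √(2.88 × 10^-8 × 0.000133) = 1.96 × 10^-6 M
% ionization = x/C₀ × 100% = 1.96 × 10^-6/0.000133 × 100% = 1.5%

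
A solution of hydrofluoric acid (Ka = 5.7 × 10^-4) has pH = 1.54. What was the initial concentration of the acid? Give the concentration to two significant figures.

[H+] = 10^(-1.54) = 2.88 × 10^-2 M = x
Ka = x²/(C₀ − x) ⇒ C₀ = x + x²/Ka
C₀ = 2.88 × 10^-2 + (2.88 × 10^-2)²/(5.7 × 10^-4) = 1.48 M

C₀ = 1.5 M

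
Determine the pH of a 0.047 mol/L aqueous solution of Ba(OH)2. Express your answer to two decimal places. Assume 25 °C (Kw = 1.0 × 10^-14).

Ba(OH)2 is a strong base (each formula unit releases 2 OH-); [OH-] = 0.094 M.
pOH = -log(0.094) = 1.03
pH = 14.00 - 1.03 = 12.97

pH = 12.97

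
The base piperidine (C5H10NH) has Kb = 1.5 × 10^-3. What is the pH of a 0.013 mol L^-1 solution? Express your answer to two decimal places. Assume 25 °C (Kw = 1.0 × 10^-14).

C5H10NH + H2O ⇌ C5H10NH2+ + OH-
From the ICE table, Kb = x²/(0.013 − x) = 1.5 × 10^-3.
Here C₀/Kb ≈ 8.67, so the small-x approximation fails. Use the quadratic:
x = [−0.0015 + √(0.0015² + 7.8e-05)]/2 = 3.73 × 10^-3 M
pOH = 2.43, so pH = 14.00 − pOH = 11.57

pH = 11.57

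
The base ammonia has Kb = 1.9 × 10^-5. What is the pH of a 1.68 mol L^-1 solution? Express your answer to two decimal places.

pH = 11.75

NH3 + H2O ⇌ NH4+ + OH-
From the ICE table, Kb = x²/(1.68 − x) = 1.9 × 10^-5.
Assume x ≪ 1.68: x ≈ √(1.9 × 10^-5 × 1.68) = 5.65 × 10^-3 M
(x/C₀ = 0.34% < 5%, so the approximation holds.)
pOH = 2.25, so pH = 14.00 − pOH = 11.75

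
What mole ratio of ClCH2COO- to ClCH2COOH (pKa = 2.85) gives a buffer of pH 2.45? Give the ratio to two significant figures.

pH = pKa + log(r) ⇒ log(r) = 2.45 − 2.85 = -0.40
r = [ClCH2COO-]/[ClCH2COOH] = 10^(-0.40) = 0.398

ratio = 0.40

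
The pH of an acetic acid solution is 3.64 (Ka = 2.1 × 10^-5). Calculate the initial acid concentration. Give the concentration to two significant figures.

C₀ = 2.7 × 10^-3 M

[H+] = 10^(-3.64) = 2.29 × 10^-4 M = x
Ka = x²/(C₀ − x) ⇒ C₀ = x + x²/Ka
C₀ = 2.29 × 10^-4 + (2.29 × 10^-4)²/(2.1 × 10^-5) = 2.73 × 10^-3 M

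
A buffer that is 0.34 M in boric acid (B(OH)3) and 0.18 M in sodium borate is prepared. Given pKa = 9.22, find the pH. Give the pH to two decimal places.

pH = 8.94

Henderson–Hasselbalch: pH = pKa + log([B(OH)4-]/[B(OH)3]) = 9.22 + log(0.18/0.34)
pH = 9.22 + (-0.276) = 8.94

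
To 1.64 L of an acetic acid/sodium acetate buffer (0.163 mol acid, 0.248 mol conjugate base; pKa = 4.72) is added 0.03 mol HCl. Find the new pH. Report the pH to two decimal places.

Added H+ converts CH3COO- to CH3COOH: CH3COOH → 0.193 mol, CH3COO- → 0.218 mol.
Henderson–Hasselbalch with mole ratio 0.218/0.193: pH = 4.72 + (+0.053)

pH = 4.77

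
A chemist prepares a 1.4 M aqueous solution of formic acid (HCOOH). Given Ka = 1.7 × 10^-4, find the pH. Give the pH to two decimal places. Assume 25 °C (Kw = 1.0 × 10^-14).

pH = 1.81

HCOOH ⇌ HCOO- + H+
From the ICE table, Ka = [H+]²/(1.4 − [H+]) = 1.7 × 10^-4.
Assume [H+] ≪ 1.4: [H+] ≈ √(1.7 × 10^-4 × 1.4) = 1.54 × 10^-2 M
pH = −log(1.54 × 10^-2) = 1.81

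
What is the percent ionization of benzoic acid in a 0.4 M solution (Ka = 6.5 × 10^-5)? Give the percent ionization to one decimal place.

1.3%

C6H5COOH ⇌ C6H5COO- + H+; let x = [H+] at equilibrium.
x ≈ √(Ka·C₀) = √(6.5 × 10^-5 × 0.4) = 5.10 × 10^-3 M
% ionization = x/C₀ × 100% = 5.10 × 10^-3/0.4 × 100% = 1.3%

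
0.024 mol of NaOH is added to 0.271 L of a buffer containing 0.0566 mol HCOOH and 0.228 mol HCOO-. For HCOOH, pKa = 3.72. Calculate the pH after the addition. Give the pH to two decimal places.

pH = 4.61

After neutralization: n(HCOOH) = 0.0326 mol, n(HCOO-) = 0.252 mol.
pH = pKa + log(n_HCOO-/n_HCOOH) = 3.72 + log(0.252/0.0326) = 3.72 + (+0.888)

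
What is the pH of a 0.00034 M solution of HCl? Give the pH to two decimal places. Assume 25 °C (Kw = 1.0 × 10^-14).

pH = 3.47

HCl is a strong acid and dissociates completely, so [H+] = 0.00034 M.
pH = -log(0.00034) = 3.47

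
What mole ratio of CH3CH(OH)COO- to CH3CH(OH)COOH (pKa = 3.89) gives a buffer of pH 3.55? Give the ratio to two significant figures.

pH = pKa + log(r) ⇒ log(r) = 3.55 − 3.89 = -0.34
r = [CH3CH(OH)COO-]/[CH3CH(OH)COOH] = 10^(-0.34) = 0.457

ratio = 0.46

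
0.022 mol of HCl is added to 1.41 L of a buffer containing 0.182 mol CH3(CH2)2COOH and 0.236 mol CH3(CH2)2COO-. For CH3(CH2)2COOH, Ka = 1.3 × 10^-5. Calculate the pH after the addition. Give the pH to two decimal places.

Added H+ converts CH3(CH2)2COO- to CH3(CH2)2COOH: CH3(CH2)2COOH → 0.204 mol, CH3(CH2)2COO- → 0.214 mol.
pKa = −log(1.3 × 10^-5) = 4.886
Henderson–Hasselbalch with mole ratio 0.214/0.204: pH = 4.886 + (+0.021)

pH = 4.91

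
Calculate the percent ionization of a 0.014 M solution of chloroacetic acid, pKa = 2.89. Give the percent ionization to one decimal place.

ClCH2COOH ⇌ ClCH2COO- + H+; let x = [H+] at equilibrium.
Ka = 10^(−2.89) = 1.29 × 10^-3
Solve x² + 0.00129x − 1.81e-05 = 0 → x = 3.65 × 10^-3 M
% ionization = x/C₀ × 100% = 3.65 × 10^-3/0.014 × 100% = 26.1%

26.1%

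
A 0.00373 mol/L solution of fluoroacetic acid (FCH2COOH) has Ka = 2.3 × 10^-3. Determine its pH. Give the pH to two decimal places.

FCH2COOH ⇌ FCH2COO- + H+
Ka = [H+]²/(0.00373 − [H+]) = 2.3 × 10^-3
The 5% rule fails; solving [H+]² + Ka·[H+] − Ka·C₀ = 0 exactly:
[H+] = [−0.0023 + √(0.0023² + 3.43e-05)]/2 = 2.00 × 10^-3 M
pH = −log[H+] = −log(2.00 × 10^-3) = 2.70

pH = 2.70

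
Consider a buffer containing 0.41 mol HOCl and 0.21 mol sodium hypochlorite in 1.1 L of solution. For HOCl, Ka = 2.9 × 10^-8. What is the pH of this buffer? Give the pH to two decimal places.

pKa = −log(2.9 × 10^-8) = 7.538
Henderson–Hasselbalch: pH = pKa + log([OCl-]/[HOCl]) = 7.538 + log(0.21/0.41)
pH = 7.538 + (-0.291) = 7.25

pH = 7.25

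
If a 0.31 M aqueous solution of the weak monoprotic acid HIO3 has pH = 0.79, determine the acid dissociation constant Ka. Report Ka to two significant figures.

Ka = 1.8 × 10^-1

[H+] = 10^(-0.79) = 1.62 × 10^-1 M
At equilibrium [HA] = 0.31 − 1.62 × 10^-1 = 1.48 × 10^-1 M
Ka = [H+][A-]/[HA] = (1.62 × 10^-1)² / 1.48 × 10^-1 = 1.8 × 10^-1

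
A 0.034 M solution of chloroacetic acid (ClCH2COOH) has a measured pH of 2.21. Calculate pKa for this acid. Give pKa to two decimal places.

[H+] = 10^(-2.21) = 6.17 × 10^-3 M
At equilibrium [HA] = 0.034 − 6.17 × 10^-3 = 2.78 × 10^-2 M
Ka = [H+][A-]/[HA] = (6.17 × 10^-3)² / 2.78 × 10^-2 = 1.37 × 10^-3
pKa = -log(1.37 × 10^-3) = 2.86

pKa = 2.86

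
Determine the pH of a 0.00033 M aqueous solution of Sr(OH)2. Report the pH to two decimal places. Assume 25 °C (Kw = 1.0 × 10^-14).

pH = 10.82

Sr(OH)2 is a strong base (each formula unit releases 2 OH-); [OH-] = 0.00066 M.
pOH = -log(0.00066) = 3.18
pH = 14.00 - 3.18 = 10.82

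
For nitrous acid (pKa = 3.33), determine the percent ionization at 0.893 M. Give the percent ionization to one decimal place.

HNO2 ⇌ NO2- + H+; let x = [H+] at equilibrium.
Ka = 10^(−3.33) = 4.68 × 10^-4
x ≈ √(Ka·C₀) = √(4.68 × 10^-4 × 0.893) = 2.04 × 10^-2 M
% ionization = x/C₀ × 100% = 2.04 × 10^-2/0.893 × 100% = 2.3%

2.3%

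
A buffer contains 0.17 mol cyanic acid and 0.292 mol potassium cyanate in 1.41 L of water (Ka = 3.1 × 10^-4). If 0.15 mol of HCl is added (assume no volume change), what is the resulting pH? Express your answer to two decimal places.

pH = 3.16

Added H+ converts OCN- to HOCN: HOCN → 0.32 mol, OCN- → 0.142 mol.
pKa = −log(3.1 × 10^-4) = 3.509
pH = pKa + log(n_OCN-/n_HOCN) = 3.509 + log(0.142/0.32) = 3.509 + (-0.353)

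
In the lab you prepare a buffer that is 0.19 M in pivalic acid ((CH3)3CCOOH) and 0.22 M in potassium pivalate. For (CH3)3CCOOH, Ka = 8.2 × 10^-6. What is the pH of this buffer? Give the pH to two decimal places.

pH = 5.15

pKa = −log(8.2 × 10^-6) = 5.086
Henderson–Hasselbalch: pH = pKa + log([(CH3)3CCOO-]/[(CH3)3CCOOH]) = 5.086 + log(0.22/0.19)
pH = 5.086 + (+0.064) = 5.15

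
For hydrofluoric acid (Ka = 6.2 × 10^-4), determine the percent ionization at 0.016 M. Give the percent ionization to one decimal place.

17.8%

HF ⇌ F- + H+; let x = [H+] at equilibrium.
Ka = x²/(C₀ − x); solving the quadratic gives x = 2.85 × 10^-3 M.
Fraction ionized = 2.85 × 10^-3 / 0.016 = 0.1781 → 17.8%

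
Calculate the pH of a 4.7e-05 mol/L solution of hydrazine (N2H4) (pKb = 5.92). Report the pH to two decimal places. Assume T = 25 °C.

pH = 8.84

N2H4 + H2O ⇌ N2H5+ + OH-
Kb = 10^(−5.92) = 1.20 × 10^-6
Kb = x²/(4.7e-05 − x) = 1.20 × 10^-6
The 5% rule fails; solving x² + Kb·x − Kb·C₀ = 0 exactly:
x = (−Kb + √(Kb² + 4·Kb·C₀))/2 = 6.93 × 10^-6 M
pOH = −log(6.93 × 10^-6) = 5.16; pH = 14.00 − 5.16 = 8.84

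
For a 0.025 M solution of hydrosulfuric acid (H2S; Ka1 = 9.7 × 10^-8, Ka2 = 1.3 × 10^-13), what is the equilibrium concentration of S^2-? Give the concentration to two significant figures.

First ionization gives [H+] ≈ [HS-] = 4.92 × 10^-5 M.
Second step: Ka2 = [H+][S^2-]/[HS-] ≈ [S^2-] (since [H+] ≈ [HS-]).
So [S^2-] ≈ Ka2.

1.3 × 10^-13 M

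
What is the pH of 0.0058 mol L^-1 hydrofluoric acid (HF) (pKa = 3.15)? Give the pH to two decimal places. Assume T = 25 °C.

pH = 2.77

HF ⇌ F- + H+
Ka = 10^(−3.15) = 7.08 × 10^-4
Ka = [H+]²/(0.0058 − [H+]) = 7.08 × 10^-4
[H+] is not negligible relative to C₀; solve [H+]² + 0.000708·[H+] − 4.11e-06 = 0.
[H+] = [−0.000708 + √(0.000708² + 1.64e-05)]/2 = 1.70 × 10^-3 M
pH = −log(1.70 × 10^-3) = 2.77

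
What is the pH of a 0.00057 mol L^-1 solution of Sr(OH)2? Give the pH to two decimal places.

Sr(OH)2 is a strong base (each formula unit releases 2 OH-); [OH-] = 0.00114 M.
pOH = -log(0.00114) = 2.94
pH = 14.00 - 2.94 = 11.06

pH = 11.06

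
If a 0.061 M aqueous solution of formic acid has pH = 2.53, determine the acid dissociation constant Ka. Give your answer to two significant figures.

Ka = 1.5 × 10^-4

[H+] = 10^(-2.53) = 2.95 × 10^-3 M
At equilibrium [HA] = 0.061 − 2.95 × 10^-3 = 5.80 × 10^-2 M
Ka = [H+][A-]/[HA] = (2.95 × 10^-3)² / 5.80 × 10^-2 = 1.5 × 10^-4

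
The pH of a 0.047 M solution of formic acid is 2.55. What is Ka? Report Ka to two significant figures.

[H+] = 10^(-2.55) = 2.82 × 10^-3 M
At equilibrium [HA] = 0.047 − 2.82 × 10^-3 = 4.42 × 10^-2 M
Ka = [H+][A-]/[HA] = (2.82 × 10^-3)² / 4.42 × 10^-2 = 1.8 × 10^-4

Ka = 1.8 × 10^-4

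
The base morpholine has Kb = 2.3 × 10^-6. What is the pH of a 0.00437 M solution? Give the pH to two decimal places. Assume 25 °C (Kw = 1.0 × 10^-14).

C4H8ONH + H2O ⇌ C4H8ONH2+ + OH-
Let x = [OH-] at equilibrium. Kb = x²/(0.00437 − x).
Neglecting x in the denominator: x = √(2.3 × 10^-6 × 0.00437) = 1.00 × 10^-4 M
(x/C₀ = 2.3% < 5%, so the approximation holds.)
pOH = −log(1.00 × 10^-4) = 4.00; pH = 14.00 − 4.00 = 10.00

pH = 10.00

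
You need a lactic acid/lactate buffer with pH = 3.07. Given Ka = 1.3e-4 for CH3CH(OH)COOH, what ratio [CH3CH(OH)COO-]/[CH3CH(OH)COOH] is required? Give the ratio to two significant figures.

ratio = 0.15

pKa = -log(1.3 × 10^-4) = 3.886
pH = pKa + log(r) ⇒ log(r) = 3.07 − 3.886 = -0.816
r = [CH3CH(OH)COO-]/[CH3CH(OH)COOH] = 10^(-0.816) = 0.153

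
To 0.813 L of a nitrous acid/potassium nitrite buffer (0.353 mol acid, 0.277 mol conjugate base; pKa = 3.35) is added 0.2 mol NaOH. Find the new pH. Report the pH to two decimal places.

OH- converts HNO2 to NO2-: HNO2 → 0.153 mol, NO2- → 0.477 mol.
pH = pKa + log([A⁻]/[HA]) = 3.35 + log(0.477/0.153) = 3.35 +0.494

pH = 3.84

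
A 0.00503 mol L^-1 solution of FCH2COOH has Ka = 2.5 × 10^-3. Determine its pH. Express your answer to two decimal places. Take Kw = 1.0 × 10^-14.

pH = 2.60

FCH2COOH ⇌ FCH2COO- + H+
Ka = x²/(0.00503 − x) = 2.5 × 10^-3
Here C₀/Ka ≈ 2.01, so the small-x approximation fails. Use the quadratic:
x = [−0.0025 + √(0.0025² + 5.03e-05)]/2 = 2.51 × 10^-3 M
pH = −log[H+] = −log(2.51 × 10^-3) = 2.60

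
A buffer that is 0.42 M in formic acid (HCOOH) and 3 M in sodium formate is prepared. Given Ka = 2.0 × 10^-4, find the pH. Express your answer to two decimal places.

pH = 4.55

pKa = −log(2.0 × 10^-4) = 3.699
Using pH = pKa + log([base]/[acid]) with [base]/[acid] = 3/0.42:
pH = 3.699 + (+0.854) = 4.55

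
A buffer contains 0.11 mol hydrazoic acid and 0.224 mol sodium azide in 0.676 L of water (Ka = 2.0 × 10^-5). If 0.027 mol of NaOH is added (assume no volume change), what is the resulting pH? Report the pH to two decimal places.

pH = 5.18

OH- converts HN3 to N3-: HN3 → 0.083 mol, N3- → 0.251 mol.
pKa = −log(2.0 × 10^-5) = 4.699
pH = pKa + log(n_N3-/n_HN3) = 4.699 + log(0.251/0.083) = 4.699 + (+0.481)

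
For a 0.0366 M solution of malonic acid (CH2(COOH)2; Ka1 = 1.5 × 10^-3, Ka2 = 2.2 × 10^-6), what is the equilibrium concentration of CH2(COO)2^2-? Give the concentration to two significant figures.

2.2 × 10^-6 M

First ionization gives [H+] ≈ [CH2(COOH)COO-] = 6.70 × 10^-3 M.
Second step: Ka2 = [H+][CH2(COO)2^2-]/[CH2(COOH)COO-] ≈ [CH2(COO)2^2-] (since [H+] ≈ [CH2(COOH)COO-]).
So [CH2(COO)2^2-] ≈ Ka2.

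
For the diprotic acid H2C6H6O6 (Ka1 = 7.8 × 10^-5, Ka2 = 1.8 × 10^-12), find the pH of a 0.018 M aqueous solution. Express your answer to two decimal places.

Since Ka1 ≫ Ka2, the first ionization dominates [H+].
Ka1 = x²/(0.018 − x) = 7.8 × 10^-5
Solving the quadratic: x = (−Ka1 + √(Ka1² + 4·Ka1·C₀))/2 = 1.15 × 10^-3 M
pH = −log(1.15 × 10^-3) = 2.94

pH = 2.94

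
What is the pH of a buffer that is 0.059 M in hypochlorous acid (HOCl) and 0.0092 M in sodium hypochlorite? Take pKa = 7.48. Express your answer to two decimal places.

pH = 6.67

pH = pKa + log([A⁻]/[HA]) = 7.48 + log(0.0092/0.059)
pH = 7.48 + (-0.807) = 6.67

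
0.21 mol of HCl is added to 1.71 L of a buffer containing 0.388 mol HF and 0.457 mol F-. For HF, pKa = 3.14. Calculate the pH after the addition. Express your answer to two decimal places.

Added H+ converts F- to HF: HF → 0.598 mol, F- → 0.247 mol.
pH = pKa + log(n_F-/n_HF) = 3.14 + log(0.247/0.598) = 3.14 + (-0.384)

pH = 2.76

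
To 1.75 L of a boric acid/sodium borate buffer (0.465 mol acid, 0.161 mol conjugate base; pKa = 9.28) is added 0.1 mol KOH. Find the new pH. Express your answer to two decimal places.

OH- converts B(OH)3 to B(OH)4-: B(OH)3 → 0.365 mol, B(OH)4- → 0.261 mol.
pH = pKa + log([A⁻]/[HA]) = 9.28 + log(0.261/0.365) = 9.28 -0.146

pH = 9.13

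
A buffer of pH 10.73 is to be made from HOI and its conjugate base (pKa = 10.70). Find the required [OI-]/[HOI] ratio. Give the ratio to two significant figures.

ratio = 1.1

pH = pKa + log(r) ⇒ log(r) = 10.73 − 10.70 = +0.03
r = [OI-]/[HOI] = 10^(+0.03) = 1.07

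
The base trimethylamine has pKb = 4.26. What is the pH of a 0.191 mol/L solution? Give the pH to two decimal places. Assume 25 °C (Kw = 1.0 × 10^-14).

(CH3)3N + H2O ⇌ (CH3)3NH+ + OH-
Kb = 10^(−4.26) = 5.50 × 10^-5
From the ICE table, Kb = [OH-]²/(0.191 − [OH-]) = 5.50 × 10^-5.
Since Kb ≪ C₀, [OH-] ≈ √(Kb·C₀) = 3.24 × 10^-3 M.
pOH = −log(3.24 × 10^-3) = 2.49; pH = 14.00 − 2.49 = 11.51

pH = 11.51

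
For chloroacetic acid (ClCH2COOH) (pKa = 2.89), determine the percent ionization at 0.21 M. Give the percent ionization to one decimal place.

ClCH2COOH ⇌ ClCH2COO- + H+; let x = [H+] at equilibrium.
Ka = 10^(−2.89) = 1.29 × 10^-3
Solve x² + 0.00129x − 0.000271 = 0 → x = 1.58 × 10^-2 M
Fraction ionized = 1.58 × 10^-2 / 0.21 = 0.0752 → 7.5%

7.5%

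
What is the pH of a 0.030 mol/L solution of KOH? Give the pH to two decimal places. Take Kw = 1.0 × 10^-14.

pH = 12.48

KOH is a strong base; [OH-] = 0.03 M.
pOH = -log(0.03) = 1.52
pH = 14.00 - 1.52 = 12.48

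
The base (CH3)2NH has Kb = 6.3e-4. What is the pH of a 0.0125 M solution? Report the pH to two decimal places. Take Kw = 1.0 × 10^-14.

(CH3)2NH + H2O ⇌ (CH3)2NH2+ + OH-
Kb = [OH-]²/(0.0125 − [OH-]) = 6.3 × 10^-4
The 5% rule fails; solving [OH-]² + Kb·[OH-] − Kb·C₀ = 0 exactly:
[OH-] = (−Kb + √(Kb² + 4·Kb·C₀))/2 = 2.51 × 10^-3 M
pOH = −log(2.51 × 10^-3) = 2.60; pH = 14.00 − 2.60 = 11.40

pH = 11.40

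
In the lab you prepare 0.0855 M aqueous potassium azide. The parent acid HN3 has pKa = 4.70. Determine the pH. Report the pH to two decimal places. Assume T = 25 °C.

N3- is the conjugate base of the weak acid HN3.
Ka = 10^(−4.70) = 2.00 × 10^-5
Kb = Kw/Ka = 1.0×10^-14 / 2.00 × 10^-5 = 5.00 × 10^-10
Kb = x²/(0.0855 − x) = 5.00 × 10^-10
Since Kb ≪ C₀, x ≈ √(Kb·C₀) = 6.54 × 10^-6 M.
Check: 0.0076% ionized — well under 5%, approximation valid.
pOH = −log(6.54 × 10^-6) = 5.18; pH = 14.00 − 5.18 = 8.82

pH = 8.82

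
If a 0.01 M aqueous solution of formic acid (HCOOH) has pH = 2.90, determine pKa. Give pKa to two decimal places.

pKa = 3.74

[H+] = 10^(-2.90) = 1.26 × 10^-3 M
At equilibrium [HA] = 0.01 − 1.26 × 10^-3 = 8.74 × 10^-3 M
Ka = [H+][A-]/[HA] = (1.26 × 10^-3)² / 8.74 × 10^-3 = 1.82 × 10^-4
pKa = -log(1.82 × 10^-4) = 3.74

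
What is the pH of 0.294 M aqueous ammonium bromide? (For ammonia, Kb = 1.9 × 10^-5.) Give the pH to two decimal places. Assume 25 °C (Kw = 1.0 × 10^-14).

NH4+ is the conjugate acid of the weak base NH3.
Ka = Kw/Kb = 1.0×10^-14 / 1.9 × 10^-5 = 5.26 × 10^-10
Ka = x²/(0.294 − x) = 5.26 × 10^-10
Assume x ≪ 0.294: x ≈ √(5.26 × 10^-10 × 0.294) = 1.24 × 10^-5 M
pH = −log[H+] = −log(1.24 × 10^-5) = 4.91

pH = 4.91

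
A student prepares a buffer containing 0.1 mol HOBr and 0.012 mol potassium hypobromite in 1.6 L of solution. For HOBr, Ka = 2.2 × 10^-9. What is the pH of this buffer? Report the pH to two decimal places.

pH = 7.74

pKa = −log(2.2 × 10^-9) = 8.658
pH = pKa + log([A⁻]/[HA]) = 8.658 + log(0.012/0.1)
pH = 8.658 + (-0.921) = 7.74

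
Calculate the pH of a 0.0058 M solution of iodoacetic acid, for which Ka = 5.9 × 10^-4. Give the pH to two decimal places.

ICH2COOH ⇌ ICH2COO- + H+
Ka = x²/(0.0058 − x) = 5.9 × 10^-4
x is not negligible relative to C₀; solve x² + 0.00059·x − 3.42e-06 = 0.
x = (−Ka + √(Ka² + 4·Ka·C₀))/2 = 1.58 × 10^-3 M
pH = −log(1.58 × 10^-3) = 2.80

pH = 2.80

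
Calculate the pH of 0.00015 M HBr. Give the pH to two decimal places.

pH = 3.82

HBr is a strong acid and dissociates completely, so [H+] = 0.00015 M.
pH = -log(0.00015) = 3.82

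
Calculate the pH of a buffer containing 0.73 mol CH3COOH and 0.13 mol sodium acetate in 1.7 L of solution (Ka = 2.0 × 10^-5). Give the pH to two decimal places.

pH = 3.95

pKa = −log(2.0 × 10^-5) = 4.699
pH = pKa + log([A⁻]/[HA]) = 4.699 + log(0.13/0.73)
pH = 4.699 + (-0.749) = 3.95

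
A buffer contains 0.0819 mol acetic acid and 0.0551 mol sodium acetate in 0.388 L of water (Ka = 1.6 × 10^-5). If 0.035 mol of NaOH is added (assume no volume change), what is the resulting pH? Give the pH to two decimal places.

pH = 5.08

After neutralization: n(CH3COOH) = 0.0469 mol, n(CH3COO-) = 0.0901 mol.
pKa = −log(1.6 × 10^-5) = 4.796
Henderson–Hasselbalch with mole ratio 0.0901/0.0469: pH = 4.796 + (+0.284)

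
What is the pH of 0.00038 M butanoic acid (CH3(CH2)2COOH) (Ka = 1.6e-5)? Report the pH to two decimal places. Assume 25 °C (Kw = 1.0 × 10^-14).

CH3(CH2)2COOH ⇌ CH3(CH2)2COO- + H+
Ka = x²/(0.00038 − x) = 1.6 × 10^-5
x is not negligible relative to C₀; solve x² + 1.6e-05·x − 6.08e-09 = 0.
x = (−Ka + √(Ka² + 4·Ka·C₀))/2 = 7.04 × 10^-5 M
pH = −log(7.04 × 10^-5) = 4.15

pH = 4.15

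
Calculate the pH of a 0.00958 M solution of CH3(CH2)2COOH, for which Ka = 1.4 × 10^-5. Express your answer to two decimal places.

CH3(CH2)2COOH ⇌ CH3(CH2)2COO- + H+
Let x = [H+] at equilibrium. Ka = x²/(0.00958 − x).
Neglecting x in the denominator: x = √(1.4 × 10^-5 × 0.00958) = 3.66 × 10^-4 M
(x/C₀ = 3.8% < 5%, so the approximation holds.)
pH = −log(3.66 × 10^-4) = 3.44

pH = 3.44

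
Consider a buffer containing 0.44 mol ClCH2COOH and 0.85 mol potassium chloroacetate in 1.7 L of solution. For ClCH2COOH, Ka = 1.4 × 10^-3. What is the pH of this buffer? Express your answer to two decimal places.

pKa = −log(1.4 × 10^-3) = 2.854
Using pH = pKa + log([base]/[acid]) with [base]/[acid] = 0.85/0.44:
pH = 2.854 + (+0.286) = 3.14

pH = 3.14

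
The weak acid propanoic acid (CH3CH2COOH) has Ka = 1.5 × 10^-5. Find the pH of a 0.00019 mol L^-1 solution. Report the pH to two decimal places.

CH3CH2COOH ⇌ CH3CH2COO- + H+
Ka = x²/(0.00019 − x) = 1.5 × 10^-5
Here C₀/Ka ≈ 12.7, so the small-x approximation fails. Use the quadratic:
x = (−Ka + √(Ka² + 4·Ka·C₀))/2 = 4.64 × 10^-5 M
pH = −log[H+] = −log(4.64 × 10^-5) = 4.33

pH = 4.33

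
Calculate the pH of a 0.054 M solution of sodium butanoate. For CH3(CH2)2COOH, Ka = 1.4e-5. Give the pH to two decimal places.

CH3(CH2)2COO- is the conjugate base of the weak acid CH3(CH2)2COOH.
Kb = Kw/Ka = 1.0×10^-14 / 1.4 × 10^-5 = 7.14 × 10^-10
Let x = [OH-] at equilibrium. Kb = x²/(0.054 − x).
Assume x ≪ 0.054: x ≈ √(7.14 × 10^-10 × 0.054) = 6.21 × 10^-6 M
Check: 0.011% ionized — well under 5%, approximation valid.
pOH = 5.21, so pH = 14.00 − pOH = 8.79

pH = 8.79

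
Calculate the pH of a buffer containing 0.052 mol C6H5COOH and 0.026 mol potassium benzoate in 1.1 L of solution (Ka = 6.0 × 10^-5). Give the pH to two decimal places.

pH = 3.92

pKa = −log(6.0 × 10^-5) = 4.222
Using pH = pKa + log([base]/[acid]) with [base]/[acid] = 0.026/0.052:
pH = 4.222 + (-0.301) = 3.92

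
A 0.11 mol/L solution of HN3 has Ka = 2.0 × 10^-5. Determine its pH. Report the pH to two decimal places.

pH = 2.83

HN3 ⇌ N3- + H+
From the ICE table, Ka = [H+]²/(0.11 − [H+]) = 2.0 × 10^-5.
Neglecting [H+] in the denominator: [H+] = √(2.0 × 10^-5 × 0.11) = 1.48 × 10^-3 M
([H+]/C₀ = 1.3% < 5%, so the approximation holds.)
pH = −log(1.48 × 10^-3) = 2.83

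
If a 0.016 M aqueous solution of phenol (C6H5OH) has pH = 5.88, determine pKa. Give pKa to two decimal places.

pKa = 9.96

[H+] = 10^(-5.88) = 1.32 × 10^-6 M
At equilibrium [HA] = 0.016 − 1.32 × 10^-6 = 1.60 × 10^-2 M
Ka = [H+][A-]/[HA] = (1.32 × 10^-6)² / 1.60 × 10^-2 = 1.09 × 10^-10
pKa = -log(1.09 × 10^-10) = 9.96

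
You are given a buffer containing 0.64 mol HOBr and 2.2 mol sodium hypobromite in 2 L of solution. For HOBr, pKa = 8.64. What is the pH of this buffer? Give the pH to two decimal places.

pH = 9.18

Using pH = pKa + log([base]/[acid]) with [base]/[acid] = 2.2/0.64:
pH = 8.64 + (+0.536) = 9.18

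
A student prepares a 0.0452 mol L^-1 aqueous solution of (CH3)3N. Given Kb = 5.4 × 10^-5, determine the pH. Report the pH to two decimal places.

pH = 11.19

(CH3)3N + H2O ⇌ (CH3)3NH+ + OH-
From the ICE table, Kb = [OH-]²/(0.0452 − [OH-]) = 5.4 × 10^-5.
Neglecting [OH-] in the denominator: [OH-] = √(5.4 × 10^-5 × 0.0452) = 1.56 × 10^-3 M
pOH = 2.81, so pH = 14.00 − pOH = 11.19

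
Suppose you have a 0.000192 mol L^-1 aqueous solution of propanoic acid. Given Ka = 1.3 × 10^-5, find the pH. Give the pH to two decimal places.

pH = 4.36

CH3CH2COOH ⇌ CH3CH2COO- + H+
Ka = [H+]²/(0.000192 − [H+]) = 1.3 × 10^-5
Here C₀/Ka ≈ 14.8, so the small-[H+] approximation fails. Use the quadratic:
[H+] = (−Ka + √(Ka² + 4·Ka·C₀))/2 = 4.39 × 10^-5 M
pH = −log(4.39 × 10^-5) = 4.36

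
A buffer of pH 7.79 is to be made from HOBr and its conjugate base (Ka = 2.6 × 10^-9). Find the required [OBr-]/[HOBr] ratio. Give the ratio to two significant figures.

pKa = -log(2.6 × 10^-9) = 8.585
pH = pKa + log(r) ⇒ log(r) = 7.79 − 8.585 = -0.795
r = [OBr-]/[HOBr] = 10^(-0.795) = 0.16

ratio = 0.16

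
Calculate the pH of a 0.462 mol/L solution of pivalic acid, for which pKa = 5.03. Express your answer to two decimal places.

(CH3)3CCOOH ⇌ (CH3)3CCOO- + H+
Ka = 10^(−5.03) = 9.33 × 10^-6
From the ICE table, Ka = [H+]²/(0.462 − [H+]) = 9.33 × 10^-6.
Assume [H+] ≪ 0.462: [H+] ≈ √(9.33 × 10^-6 × 0.462) = 2.08 × 10^-3 M
pH = −log[H+] = −log(2.08 × 10^-3) = 2.68

pH = 2.68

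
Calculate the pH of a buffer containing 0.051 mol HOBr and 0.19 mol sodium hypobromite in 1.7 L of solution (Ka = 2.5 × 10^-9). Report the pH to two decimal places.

pH = 9.17

pKa = −log(2.5 × 10^-9) = 8.602
Henderson–Hasselbalch: pH = pKa + log([OBr-]/[HOBr]) = 8.602 + log(0.19/0.051)
pH = 8.602 + (+0.571) = 9.17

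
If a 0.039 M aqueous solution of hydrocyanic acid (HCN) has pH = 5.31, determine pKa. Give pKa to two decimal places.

pKa = 9.21

[H+] = 10^(-5.31) = 4.90 × 10^-6 M
At equilibrium [HA] = 0.039 − 4.90 × 10^-6 = 3.90 × 10^-2 M
Ka = [H+][A-]/[HA] = (4.90 × 10^-6)² / 3.90 × 10^-2 = 6.16 × 10^-10
pKa = -log(6.16 × 10^-10) = 9.21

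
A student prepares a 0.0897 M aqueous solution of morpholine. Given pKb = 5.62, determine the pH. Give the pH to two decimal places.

C4H8ONH + H2O ⇌ C4H8ONH2+ + OH-
Kb = 10^(−5.62) = 2.40 × 10^-6
Kb = [OH-]²/(0.0897 − [OH-]) = 2.40 × 10^-6
Since Kb ≪ C₀, [OH-] ≈ √(Kb·C₀) = 4.64 × 10^-4 M.
pOH = −log(4.64 × 10^-4) = 3.33; pH = 14.00 − 3.33 = 10.67

pH = 10.67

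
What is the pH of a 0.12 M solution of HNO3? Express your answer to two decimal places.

HNO3 is a strong acid and dissociates completely, so [H+] = 0.12 M.
pH = -log(0.12) = 0.92

pH = 0.92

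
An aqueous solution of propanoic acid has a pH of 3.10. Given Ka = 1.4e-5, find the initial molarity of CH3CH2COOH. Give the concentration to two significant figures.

[H+] = 10^(-3.10) = 7.94 × 10^-4 M = x
Ka = x²/(C₀ − x) ⇒ C₀ = x + x²/Ka
C₀ = 7.94 × 10^-4 + (7.94 × 10^-4)²/(1.4 × 10^-5) = 4.58 × 10^-2 M

C₀ = 4.6 × 10^-2 M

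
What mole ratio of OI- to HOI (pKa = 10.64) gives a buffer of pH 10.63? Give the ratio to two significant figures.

ratio = 0.98

pH = pKa + log(r) ⇒ log(r) = 10.63 − 10.64 = -0.01
r = [OI-]/[HOI] = 10^(-0.01) = 0.977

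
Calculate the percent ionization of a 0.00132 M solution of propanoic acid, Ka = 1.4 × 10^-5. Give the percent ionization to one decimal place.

CH3CH2COOH ⇌ CH3CH2COO- + H+; let x = [H+] at equilibrium.
Solve x² + 1.4e-05x − 1.85e-08 = 0 → x = 1.29 × 10^-4 M
% ionization = x/C₀ × 100% = 1.29 × 10^-4/0.00132 × 100% = 9.8%

9.8%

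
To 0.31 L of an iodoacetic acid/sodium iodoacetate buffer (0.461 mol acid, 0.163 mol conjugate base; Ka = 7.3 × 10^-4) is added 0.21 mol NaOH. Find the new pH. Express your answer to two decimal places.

pH = 3.31

OH- converts ICH2COOH to ICH2COO-: ICH2COOH → 0.251 mol, ICH2COO- → 0.373 mol.
pKa = −log(7.3 × 10^-4) = 3.137
Henderson–Hasselbalch with mole ratio 0.373/0.251: pH = 3.137 + (+0.172)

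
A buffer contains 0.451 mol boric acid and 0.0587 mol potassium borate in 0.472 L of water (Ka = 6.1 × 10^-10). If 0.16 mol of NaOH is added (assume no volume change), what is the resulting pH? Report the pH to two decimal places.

After neutralization: n(B(OH)3) = 0.291 mol, n(B(OH)4-) = 0.219 mol.
pKa = −log(6.1 × 10^-10) = 9.215
Henderson–Hasselbalch with mole ratio 0.219/0.291: pH = 9.215 + (-0.123)

pH = 9.09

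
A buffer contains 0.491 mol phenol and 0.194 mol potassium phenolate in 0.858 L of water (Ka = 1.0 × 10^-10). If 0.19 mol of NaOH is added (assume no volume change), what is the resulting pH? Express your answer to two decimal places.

pH = 10.11

OH- converts C6H5OH to C6H5O-: C6H5OH → 0.301 mol, C6H5O- → 0.384 mol.
pKa = −log(1.0 × 10^-10) = 10.000
pH = pKa + log([A⁻]/[HA]) = 10.000 + log(0.384/0.301) = 10.000 +0.106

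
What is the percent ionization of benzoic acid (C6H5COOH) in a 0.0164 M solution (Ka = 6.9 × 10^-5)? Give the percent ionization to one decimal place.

C6H5COOH ⇌ C6H5COO- + H+; let x = [H+] at equilibrium.
Ka = x²/(C₀ − x); solving the quadratic gives x = 1.03 × 10^-3 M.
Fraction ionized = 1.03 × 10^-3 / 0.0164 = 0.0628 → 6.3%

6.3%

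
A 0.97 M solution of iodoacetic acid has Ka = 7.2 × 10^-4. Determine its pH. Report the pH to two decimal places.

pH = 1.58

ICH2COOH ⇌ ICH2COO- + H+
From the ICE table, Ka = [H+]²/(0.97 − [H+]) = 7.2 × 10^-4.
Assume [H+] ≪ 0.97: [H+] ≈ √(7.2 × 10^-4 × 0.97) = 2.64 × 10^-2 M
pH = −log[H+] = −log(2.64 × 10^-2) = 1.58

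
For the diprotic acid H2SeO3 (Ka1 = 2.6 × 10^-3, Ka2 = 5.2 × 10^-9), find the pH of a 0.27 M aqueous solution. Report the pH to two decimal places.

Since Ka1 ≫ Ka2, the first ionization dominates [H+].
Ka1 = x²/(0.27 − x) = 2.6 × 10^-3
Solving the quadratic: x = (−Ka1 + √(Ka1² + 4·Ka1·C₀))/2 = 2.52 × 10^-2 M
pH = −log(2.52 × 10^-2) = 1.60

pH = 1.60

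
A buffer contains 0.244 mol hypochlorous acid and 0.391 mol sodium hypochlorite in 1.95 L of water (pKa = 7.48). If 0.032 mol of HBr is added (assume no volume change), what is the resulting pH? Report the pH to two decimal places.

pH = 7.59

Added H+ converts OCl- to HOCl: HOCl → 0.276 mol, OCl- → 0.359 mol.
pH = pKa + log([A⁻]/[HA]) = 7.48 + log(0.359/0.276) = 7.48 +0.114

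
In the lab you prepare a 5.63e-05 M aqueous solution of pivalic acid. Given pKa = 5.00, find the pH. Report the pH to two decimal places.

(CH3)3CCOOH ⇌ (CH3)3CCOO- + H+
Ka = 10^(−5.00) = 1.00 × 10^-5
From the ICE table, Ka = [H+]²/(5.63e-05 − [H+]) = 1.00 × 10^-5.
Here C₀/Ka ≈ 5.63, so the small-[H+] approximation fails. Use the quadratic:
[H+] = [−1e-05 + √(1e-05² + 2.25e-09)]/2 = 1.92 × 10^-5 M
pH = −log[H+] = −log(1.92 × 10^-5) = 4.72

pH = 4.72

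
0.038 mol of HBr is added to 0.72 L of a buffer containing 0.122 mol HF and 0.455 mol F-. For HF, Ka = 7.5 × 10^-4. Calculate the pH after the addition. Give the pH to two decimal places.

pH = 3.54

After neutralization: n(HF) = 0.16 mol, n(F-) = 0.417 mol.
pKa = −log(7.5 × 10^-4) = 3.125
pH = pKa + log(n_F-/n_HF) = 3.125 + log(0.417/0.16) = 3.125 + (+0.416)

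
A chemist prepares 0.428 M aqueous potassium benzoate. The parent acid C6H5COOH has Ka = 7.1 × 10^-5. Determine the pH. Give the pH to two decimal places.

C6H5COO- is the conjugate base of the weak acid C6H5COOH.
Kb = Kw/Ka = 1.0×10^-14 / 7.1 × 10^-5 = 1.41 × 10^-10
Let x = [OH-] at equilibrium. Kb = x²/(0.428 − x).
Assume x ≪ 0.428: x ≈ √(1.41 × 10^-10 × 0.428) = 7.77 × 10^-6 M
(x/C₀ = 0.0018% < 5%, so the approximation holds.)
pOH = 5.11, so pH = 14.00 − pOH = 8.89

pH = 8.89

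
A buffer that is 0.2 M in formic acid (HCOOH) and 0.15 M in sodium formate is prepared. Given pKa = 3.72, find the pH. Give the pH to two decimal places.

Henderson–Hasselbalch: pH = pKa + log([HCOO-]/[HCOOH]) = 3.72 + log(0.15/0.2)
pH = 3.72 + (-0.125) = 3.60

pH = 3.60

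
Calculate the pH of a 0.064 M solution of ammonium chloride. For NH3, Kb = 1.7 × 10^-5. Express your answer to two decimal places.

pH = 5.21

NH4+ is the conjugate acid of the weak base NH3.
Ka = Kw/Kb = 1.0×10^-14 / 1.7 × 10^-5 = 5.88 × 10^-10
From the ICE table, Ka = [H+]²/(0.064 − [H+]) = 5.88 × 10^-10.
Assume [H+] ≪ 0.064: [H+] ≈ √(5.88 × 10^-10 × 0.064) = 6.13 × 10^-6 M
Check: 0.0096% ionized — well under 5%, approximation valid.
pH = −log[H+] = −log(6.13 × 10^-6) = 5.21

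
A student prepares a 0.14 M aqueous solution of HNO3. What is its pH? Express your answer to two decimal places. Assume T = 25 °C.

pH = 0.85

HNO3 is a strong acid and dissociates completely, so [H+] = 0.14 M.
pH = -log(0.14) = 0.85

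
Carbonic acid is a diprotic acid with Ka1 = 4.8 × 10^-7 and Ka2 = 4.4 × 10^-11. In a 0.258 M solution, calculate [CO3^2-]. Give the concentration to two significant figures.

First ionization gives [H+] ≈ [HCO3-] = 3.52 × 10^-4 M.
Second step: Ka2 = [H+][CO3^2-]/[HCO3-] ≈ [CO3^2-] (since [H+] ≈ [HCO3-]).
So [CO3^2-] ≈ Ka2.

4.4 × 10^-11 M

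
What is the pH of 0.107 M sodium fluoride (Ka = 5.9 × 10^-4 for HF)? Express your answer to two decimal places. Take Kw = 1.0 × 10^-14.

F- is the conjugate base of the weak acid HF.
Kb = Kw/Ka = 1.0×10^-14 / 5.9 × 10^-4 = 1.69 × 10^-11
From the ICE table, Kb = [OH-]²/(0.107 − [OH-]) = 1.69 × 10^-11.
Assume [OH-] ≪ 0.107: [OH-] ≈ √(1.69 × 10^-11 × 0.107) = 1.34 × 10^-6 M
Check: 0.0013% ionized — well under 5%, approximation valid.
pOH = 5.87, so pH = 14.00 − pOH = 8.13

pH = 8.13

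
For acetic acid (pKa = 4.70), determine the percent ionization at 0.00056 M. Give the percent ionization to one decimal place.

CH3COOH ⇌ CH3COO- + H+; let x = [H+] at equilibrium.
Ka = 10^(−4.70) = 2.00 × 10^-5
Ka = x²/(C₀ − x); solving the quadratic gives x = 9.63 × 10^-5 M.
Fraction ionized = 9.63 × 10^-5 / 0.00056 = 0.1720 → 17.2%

17.2%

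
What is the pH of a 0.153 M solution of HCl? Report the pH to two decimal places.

pH = 0.82

HCl is a strong acid and dissociates completely, so [H+] = 0.153 M.
pH = -log(0.153) = 0.82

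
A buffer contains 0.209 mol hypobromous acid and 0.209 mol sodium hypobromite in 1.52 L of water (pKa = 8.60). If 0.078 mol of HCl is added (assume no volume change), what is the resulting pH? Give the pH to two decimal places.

After neutralization: n(HOBr) = 0.287 mol, n(OBr-) = 0.131 mol.
pH = pKa + log([A⁻]/[HA]) = 8.60 + log(0.131/0.287) = 8.60 -0.341

pH = 8.26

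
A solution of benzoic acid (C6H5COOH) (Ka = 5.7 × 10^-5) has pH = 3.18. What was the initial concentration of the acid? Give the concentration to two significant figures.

C₀ = 8.3 × 10^-3 M

[H+] = 10^(-3.18) = 6.61 × 10^-4 M = x
Ka = x²/(C₀ − x) ⇒ C₀ = x + x²/Ka
C₀ = 6.61 × 10^-4 + (6.61 × 10^-4)²/(5.7 × 10^-5) = 8.33 × 10^-3 M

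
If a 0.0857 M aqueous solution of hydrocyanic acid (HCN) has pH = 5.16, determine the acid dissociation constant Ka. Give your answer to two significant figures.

[H+] = 10^(-5.16) = 6.92 × 10^-6 M
At equilibrium [HA] = 0.0857 − 6.92 × 10^-6 = 8.57 × 10^-2 M
Ka = [H+][A-]/[HA] = (6.92 × 10^-6)² / 8.57 × 10^-2 = 5.6 × 10^-10

Ka = 5.6 × 10^-10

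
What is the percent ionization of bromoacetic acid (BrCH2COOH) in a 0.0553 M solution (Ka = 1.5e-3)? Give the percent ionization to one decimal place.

15.2%

BrCH2COOH ⇌ BrCH2COO- + H+; let x = [H+] at equilibrium.
Ka = x²/(C₀ − x); solving the quadratic gives x = 8.39 × 10^-3 M.
Fraction ionized = 8.39 × 10^-3 / 0.0553 = 0.1517 → 15.2%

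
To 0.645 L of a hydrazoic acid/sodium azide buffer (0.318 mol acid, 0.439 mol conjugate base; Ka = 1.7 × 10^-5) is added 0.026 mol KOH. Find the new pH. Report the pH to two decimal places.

pH = 4.97

OH- converts HN3 to N3-: HN3 → 0.292 mol, N3- → 0.465 mol.
pKa = −log(1.7 × 10^-5) = 4.770
Henderson–Hasselbalch with mole ratio 0.465/0.292: pH = 4.770 + (+0.202)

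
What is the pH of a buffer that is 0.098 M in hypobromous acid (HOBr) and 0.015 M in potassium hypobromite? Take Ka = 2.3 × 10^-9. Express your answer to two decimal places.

pKa = −log(2.3 × 10^-9) = 8.638
pH = pKa + log([A⁻]/[HA]) = 8.638 + log(0.015/0.098)
pH = 8.638 + (-0.815) = 7.82

pH = 7.82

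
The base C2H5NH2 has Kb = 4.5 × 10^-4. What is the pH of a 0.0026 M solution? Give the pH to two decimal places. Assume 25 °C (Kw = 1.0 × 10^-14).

pH = 10.94

C2H5NH2 + H2O ⇌ C2H5NH3+ + OH-
Kb = [OH-]²/(0.0026 − [OH-]) = 4.5 × 10^-4
The 5% rule fails; solving [OH-]² + Kb·[OH-] − Kb·C₀ = 0 exactly:
[OH-] = [−0.00045 + √(0.00045² + 4.68e-06)]/2 = 8.80 × 10^-4 M
pOH = −log(8.80 × 10^-4) = 3.06; pH = 14.00 − 3.06 = 10.94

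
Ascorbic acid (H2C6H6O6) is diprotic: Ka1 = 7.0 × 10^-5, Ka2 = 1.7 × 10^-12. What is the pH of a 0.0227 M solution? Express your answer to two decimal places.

pH = 2.91

Ka1 ≫ Ka2, so treat the first dissociation as the only significant source of H+.
Ka1 = x²/(0.0227 − x) = 7.0 × 10^-5
Solving the quadratic: x = (−Ka1 + √(Ka1² + 4·Ka1·C₀))/2 = 1.23 × 10^-3 M
pH = −log(1.23 × 10^-3) = 2.91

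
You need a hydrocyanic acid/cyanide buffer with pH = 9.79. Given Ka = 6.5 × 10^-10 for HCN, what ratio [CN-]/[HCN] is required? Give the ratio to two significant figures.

ratio = 4.0

pKa = -log(6.5 × 10^-10) = 9.187
pH = pKa + log(r) ⇒ log(r) = 9.79 − 9.187 = +0.603
r = [CN-]/[HCN] = 10^(+0.603) = 4.01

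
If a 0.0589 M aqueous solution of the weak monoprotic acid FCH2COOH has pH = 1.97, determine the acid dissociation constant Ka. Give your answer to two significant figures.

[H+] = 10^(-1.97) = 1.07 × 10^-2 M
At equilibrium [HA] = 0.0589 − 1.07 × 10^-2 = 4.82 × 10^-2 M
Ka = [H+][A-]/[HA] = (1.07 × 10^-2)² / 4.82 × 10^-2 = 2.4 × 10^-3

Ka = 2.4 × 10^-3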